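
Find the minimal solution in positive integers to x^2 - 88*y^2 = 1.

First expand sqrt(88) as a continued fraction. With x_i = (sqrt(88) + m_i)/d_i and (m_0, d_0) = (0, 1): a_0 = floor(sqrt(88)) = 9, since 9^2 = 81 <= 88 < 100 = 10^2.
Iterate m_{i+1} = d_i*a_i - m_i, d_{i+1} = (88 - m_{i+1}^2)/d_i, a_{i+1} = floor((a_0 + m_{i+1})/d_{i+1}):
  m_1 = 1*9 - 0 = 9, d_1 = (88 - 9^2)/1 = 7/1 = 7, a_1 = floor((9 + 9)/7) = 2.
  m_2 = 7*2 - 9 = 5, d_2 = (88 - 5^2)/7 = 63/7 = 9, a_2 = floor((9 + 5)/9) = 1.
  m_3 = 9*1 - 5 = 4, d_3 = (88 - 4^2)/9 = 72/9 = 8, a_3 = floor((9 + 4)/8) = 1.
  m_4 = 8*1 - 4 = 4, d_4 = (88 - 4^2)/8 = 72/8 = 9, a_4 = floor((9 + 4)/9) = 1.
  m_5 = 9*1 - 4 = 5, d_5 = (88 - 5^2)/9 = 63/9 = 7, a_5 = floor((9 + 5)/7) = 2.
  m_6 = 7*2 - 5 = 9, d_6 = (88 - 9^2)/7 = 7/7 = 1, a_6 = floor((9 + 9)/1) = 18.
  m_7 = 1*18 - 9 = 9, d_7 = (88 - 9^2)/1 = 7/1 = 7: (m_7, d_7) = (m_1, d_1) = (9, 7), so from here the quotients repeat a_1, ..., a_6; the period length is 6.
So sqrt(88) = [9; (2, 1, 1, 1, 2, 18)] with period length k = 6.
k is even, so the fundamental solution of x^2 - 88y^2 = 1 is (p_{k-1}, q_{k-1}) = (p_5, q_5); compute convergents through index 5.
Convergents (p_i = a_i*p_{i-1} + p_{i-2}, q_i = a_i*q_{i-1} + q_{i-2} with p_{-2}=0, p_{-1}=1, q_{-2}=1, q_{-1}=0):
  i=0: a_0=9, p_0 = 9*1 + 0 = 9, q_0 = 9*0 + 1 = 1.
  i=1: a_1=2, p_1 = 2*9 + 1 = 19, q_1 = 2*1 + 0 = 2.
  i=2: a_2=1, p_2 = 1*19 + 9 = 28, q_2 = 1*2 + 1 = 3.
  i=3: a_3=1, p_3 = 1*28 + 19 = 47, q_3 = 1*3 + 2 = 5.
  i=4: a_4=1, p_4 = 1*47 + 28 = 75, q_4 = 1*5 + 3 = 8.
  i=5: a_5=2, p_5 = 2*75 + 47 = 197, q_5 = 2*8 + 5 = 21.
Check: 197^2 - 88*21^2 = 38809 - 38808 = 1, so (x, y) = (197, 21) solves the equation, and by the theorem it is the least positive solution.

(x, y) = (197, 21)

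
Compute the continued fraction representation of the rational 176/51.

[3; 2, 4, 1, 1, 2]

Run the Euclidean algorithm on 176 and 51; the successive quotients are the partial quotients a_0, a_1, ... (each step inverts the fractional part left over by the previous one):
  176 = 3*51 + 23, so a_0 = 3.
  51 = 2*23 + 5, so a_1 = 2.
  23 = 4*5 + 3, so a_2 = 4.
  5 = 1*3 + 2, so a_3 = 1.
  3 = 1*2 + 1, so a_4 = 1.
  2 = 2*1 + 0, so a_5 = 2.
The remainder reaches 0 after 6 divisions, so the expansion has 6 partial quotients, read off in order.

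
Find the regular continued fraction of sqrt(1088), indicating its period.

[32; (1, 64)]

Write x_i = (sqrt(1088) + m_i)/d_i with (m_0, d_0) = (0, 1). a_0 = floor(sqrt(1088)) = 32, since 32^2 = 1024 <= 1088 < 1089 = 33^2.
Iterate m_{i+1} = d_i*a_i - m_i, d_{i+1} = (1088 - m_{i+1}^2)/d_i, a_{i+1} = floor((a_0 + m_{i+1})/d_{i+1}):
  m_1 = 1*32 - 0 = 32, d_1 = (1088 - 32^2)/1 = 64/1 = 64, a_1 = floor((32 + 32)/64) = 1.
  m_2 = 64*1 - 32 = 32, d_2 = (1088 - 32^2)/64 = 64/64 = 1, a_2 = floor((32 + 32)/1) = 64.
  m_3 = 1*64 - 32 = 32, d_3 = (1088 - 32^2)/1 = 64/1 = 64: (m_3, d_3) = (m_1, d_1) = (32, 64), so from here the quotients repeat a_1, a_2; the period length is 2.
Hence the expansion of sqrt(1088) is a_0 = 32 followed by the repeating block 1, 64 (period 2).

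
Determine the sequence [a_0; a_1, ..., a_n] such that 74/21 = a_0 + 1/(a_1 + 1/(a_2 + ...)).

[3; 1, 1, 10]

Run the Euclidean algorithm on 74 and 21; the successive quotients are the partial quotients a_0, a_1, ... (each step inverts the fractional part left over by the previous one):
  74 = 3*21 + 11, so a_0 = 3.
  21 = 1*11 + 10, so a_1 = 1.
  11 = 1*10 + 1, so a_2 = 1.
  10 = 10*1 + 0, so a_3 = 10.
The remainder reaches 0 after 4 divisions, so the expansion has 4 partial quotients, read off in order.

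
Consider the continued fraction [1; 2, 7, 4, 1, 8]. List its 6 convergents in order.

Using the convergent recurrence p_i = a_i*p_{i-1} + p_{i-2}, q_i = a_i*q_{i-1} + q_{i-2} with p_{-2}=0, p_{-1}=1, q_{-2}=1, q_{-1}=0:
  i=0: a_0=1, p_0 = 1*1 + 0 = 1, q_0 = 1*0 + 1 = 1.
  i=1: a_1=2, p_1 = 2*1 + 1 = 3, q_1 = 2*1 + 0 = 2.
  i=2: a_2=7, p_2 = 7*3 + 1 = 22, q_2 = 7*2 + 1 = 15.
  i=3: a_3=4, p_3 = 4*22 + 3 = 91, q_3 = 4*15 + 2 = 62.
  i=4: a_4=1, p_4 = 1*91 + 22 = 113, q_4 = 1*62 + 15 = 77.
  i=5: a_5=8, p_5 = 8*113 + 91 = 995, q_5 = 8*77 + 62 = 678.

1/1, 3/2, 22/15, 91/62, 113/77, 995/678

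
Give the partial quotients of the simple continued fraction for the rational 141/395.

[0; 2, 1, 4, 28]

Run the Euclidean algorithm on 141 and 395; the successive quotients are the partial quotients a_0, a_1, ... (each step inverts the fractional part left over by the previous one):
  141 = 0*395 + 141, so a_0 = 0.
  395 = 2*141 + 113, so a_1 = 2.
  141 = 1*113 + 28, so a_2 = 1.
  113 = 4*28 + 1, so a_3 = 4.
  28 = 28*1 + 0, so a_4 = 28.
The remainder reaches 0 after 5 divisions, so the expansion has 5 partial quotients, read off in order.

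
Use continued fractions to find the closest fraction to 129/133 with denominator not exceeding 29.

28/29

Expand x = 129/133 as a continued fraction with the Euclidean algorithm:
  129 = 0*133 + 129, so a_0 = 0.
  133 = 1*129 + 4, so a_1 = 1.
  129 = 32*4 + 1, so a_2 = 32.
  4 = 4*1 + 0, so a_3 = 4.
so x = [0; 1, 32, 4].
Convergents (p_i = a_i*p_{i-1} + p_{i-2}, q_i = a_i*q_{i-1} + q_{i-2} with p_{-2}=0, p_{-1}=1, q_{-2}=1, q_{-1}=0), until the denominator exceeds 29:
  i=0: a_0=0, p_0 = 0*1 + 0 = 0, q_0 = 0*0 + 1 = 1.
  i=1: a_1=1, p_1 = 1*0 + 1 = 1, q_1 = 1*1 + 0 = 1.
  i=2: a_2=32, p_2 = 32*1 + 0 = 32, q_2 = 32*1 + 1 = 33.
q_2 = 33 > 29, so the last convergent with denominator <= 29 is p_1/q_1 = 1/1.
The closest fraction with denominator <= 29 is either p_1/q_1 or the intermediate fraction (k*p_1 + p_0)/(k*q_1 + q_0) with the largest k >= 1 whose denominator stays <= 29; these approach x as k grows, and every other convergent or intermediate fraction in range is farther away.
Largest k: floor((29 - q_0)/q_1) = floor((29 - 1)/1) = 28.
That gives (28*1 + 0)/(28*1 + 1) = 28/29.
Compare the errors: |x - 1/1| = |129*1 - 1*133|/(133*1) = 4/133, and |x - 28/29| = |129*29 - 28*133|/(133*29) = 17/3857.
Cross-multiplying, 17*133 = 2261 < 15428 = 4*3857, so 17/3857 is smaller: the intermediate fraction 28/29 is closer to x than 1/1.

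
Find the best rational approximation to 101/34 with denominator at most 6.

Expand x = 101/34 as a continued fraction with the Euclidean algorithm:
  101 = 2*34 + 33, so a_0 = 2.
  34 = 1*33 + 1, so a_1 = 1.
  33 = 33*1 + 0, so a_2 = 33.
so x = [2; 1, 33].
Convergents (p_i = a_i*p_{i-1} + p_{i-2}, q_i = a_i*q_{i-1} + q_{i-2} with p_{-2}=0, p_{-1}=1, q_{-2}=1, q_{-1}=0), until the denominator exceeds 6:
  i=0: a_0=2, p_0 = 2*1 + 0 = 2, q_0 = 2*0 + 1 = 1.
  i=1: a_1=1, p_1 = 1*2 + 1 = 3, q_1 = 1*1 + 0 = 1.
  i=2: a_2=33, p_2 = 33*3 + 2 = 101, q_2 = 33*1 + 1 = 34.
q_2 = 34 > 6, so the last convergent with denominator <= 6 is p_1/q_1 = 3/1.
The closest fraction with denominator <= 6 is either p_1/q_1 or the intermediate fraction (k*p_1 + p_0)/(k*q_1 + q_0) with the largest k >= 1 whose denominator stays <= 6; these approach x as k grows, and every other convergent or intermediate fraction in range is farther away.
Largest k: floor((6 - q_0)/q_1) = floor((6 - 1)/1) = 5.
That gives (5*3 + 2)/(5*1 + 1) = 17/6.
Compare the errors: |x - 3/1| = |101*1 - 3*34|/(34*1) = 1/34, and |x - 17/6| = |101*6 - 17*34|/(34*6) = 28/204.
Cross-multiplying, 1*204 = 204 < 952 = 28*34, so 1/34 is smaller: the convergent 3/1 is closer to x than 17/6.

3/1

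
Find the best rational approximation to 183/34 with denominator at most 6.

Expand x = 183/34 as a continued fraction with the Euclidean algorithm:
  183 = 5*34 + 13, so a_0 = 5.
  34 = 2*13 + 8, so a_1 = 2.
  13 = 1*8 + 5, so a_2 = 1.
  8 = 1*5 + 3, so a_3 = 1.
  5 = 1*3 + 2, so a_4 = 1.
  3 = 1*2 + 1, so a_5 = 1.
  2 = 2*1 + 0, so a_6 = 2.
so x = [5; 2, 1, 1, 1, 1, 2].
Convergents (p_i = a_i*p_{i-1} + p_{i-2}, q_i = a_i*q_{i-1} + q_{i-2} with p_{-2}=0, p_{-1}=1, q_{-2}=1, q_{-1}=0), until the denominator exceeds 6:
  i=0: a_0=5, p_0 = 5*1 + 0 = 5, q_0 = 5*0 + 1 = 1.
  i=1: a_1=2, p_1 = 2*5 + 1 = 11, q_1 = 2*1 + 0 = 2.
  i=2: a_2=1, p_2 = 1*11 + 5 = 16, q_2 = 1*2 + 1 = 3.
  i=3: a_3=1, p_3 = 1*16 + 11 = 27, q_3 = 1*3 + 2 = 5.
  i=4: a_4=1, p_4 = 1*27 + 16 = 43, q_4 = 1*5 + 3 = 8.
q_4 = 8 > 6, so the last convergent with denominator <= 6 is p_3/q_3 = 27/5.
The closest fraction with denominator <= 6 is either p_3/q_3 or the intermediate fraction (k*p_3 + p_2)/(k*q_3 + q_2) with the largest k >= 1 whose denominator stays <= 6; these approach x as k grows, and every other convergent or intermediate fraction in range is farther away.
Largest k: floor((6 - q_2)/q_3) = floor((6 - 3)/5) = 0.
Since k = 0, no intermediate fraction beyond p_3/q_3 has denominator <= 6, so the convergent 27/5 is the closest (its error is |183*5 - 27*34|/(34*5) = 3/170).

27/5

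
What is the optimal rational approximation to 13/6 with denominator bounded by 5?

11/5

Expand x = 13/6 as a continued fraction with the Euclidean algorithm:
  13 = 2*6 + 1, so a_0 = 2.
  6 = 6*1 + 0, so a_1 = 6.
so x = [2; 6].
Convergents (p_i = a_i*p_{i-1} + p_{i-2}, q_i = a_i*q_{i-1} + q_{i-2} with p_{-2}=0, p_{-1}=1, q_{-2}=1, q_{-1}=0), until the denominator exceeds 5:
  i=0: a_0=2, p_0 = 2*1 + 0 = 2, q_0 = 2*0 + 1 = 1.
  i=1: a_1=6, p_1 = 6*2 + 1 = 13, q_1 = 6*1 + 0 = 6.
q_1 = 6 > 5, so the last convergent with denominator <= 5 is p_0/q_0 = 2/1.
The closest fraction with denominator <= 5 is either p_0/q_0 or the intermediate fraction (k*p_0 + p_{-1})/(k*q_0 + q_{-1}) with the largest k >= 1 whose denominator stays <= 5; these approach x as k grows, and every other convergent or intermediate fraction in range is farther away.
Largest k: floor((5 - q_{-1})/q_0) = floor((5 - 0)/1) = 5 (using the seeds p_{-1} = 1, q_{-1} = 0).
That gives (5*2 + 1)/(5*1 + 0) = 11/5.
Compare the errors: |x - 2/1| = |13*1 - 2*6|/(6*1) = 1/6, and |x - 11/5| = |13*5 - 11*6|/(6*5) = 1/30.
Cross-multiplying, 1*6 = 6 < 30 = 1*30, so 1/30 is smaller: the intermediate fraction 11/5 is closer to x than 2/1.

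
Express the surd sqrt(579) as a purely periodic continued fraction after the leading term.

Write x_i = (sqrt(579) + m_i)/d_i with (m_0, d_0) = (0, 1). a_0 = floor(sqrt(579)) = 24, since 24^2 = 576 <= 579 < 625 = 25^2.
Iterate m_{i+1} = d_i*a_i - m_i, d_{i+1} = (579 - m_{i+1}^2)/d_i, a_{i+1} = floor((a_0 + m_{i+1})/d_{i+1}):
  m_1 = 1*24 - 0 = 24, d_1 = (579 - 24^2)/1 = 3/1 = 3, a_1 = floor((24 + 24)/3) = 16.
  m_2 = 3*16 - 24 = 24, d_2 = (579 - 24^2)/3 = 3/3 = 1, a_2 = floor((24 + 24)/1) = 48.
  m_3 = 1*48 - 24 = 24, d_3 = (579 - 24^2)/1 = 3/1 = 3: (m_3, d_3) = (m_1, d_1) = (24, 3), so from here the quotients repeat a_1, a_2; the period length is 2.
Hence the expansion of sqrt(579) is a_0 = 24 followed by the repeating block 16, 48 (period 2).

[24; (16, 48)]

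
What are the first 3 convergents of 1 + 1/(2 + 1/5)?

Using the convergent recurrence p_i = a_i*p_{i-1} + p_{i-2}, q_i = a_i*q_{i-1} + q_{i-2} with p_{-2}=0, p_{-1}=1, q_{-2}=1, q_{-1}=0:
  i=0: a_0=1, p_0 = 1*1 + 0 = 1, q_0 = 1*0 + 1 = 1.
  i=1: a_1=2, p_1 = 2*1 + 1 = 3, q_1 = 2*1 + 0 = 2.
  i=2: a_2=5, p_2 = 5*3 + 1 = 16, q_2 = 5*2 + 1 = 11.

1/1, 3/2, 16/11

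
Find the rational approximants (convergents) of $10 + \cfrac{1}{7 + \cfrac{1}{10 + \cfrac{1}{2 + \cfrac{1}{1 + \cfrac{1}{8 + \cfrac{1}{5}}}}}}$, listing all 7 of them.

10/1, 71/7, 720/71, 1511/149, 2231/220, 19359/1909, 99026/9765

Using the convergent recurrence p_i = a_i*p_{i-1} + p_{i-2}, q_i = a_i*q_{i-1} + q_{i-2} with p_{-2}=0, p_{-1}=1, q_{-2}=1, q_{-1}=0:
  i=0: a_0=10, p_0 = 10*1 + 0 = 10, q_0 = 10*0 + 1 = 1.
  i=1: a_1=7, p_1 = 7*10 + 1 = 71, q_1 = 7*1 + 0 = 7.
  i=2: a_2=10, p_2 = 10*71 + 10 = 720, q_2 = 10*7 + 1 = 71.
  i=3: a_3=2, p_3 = 2*720 + 71 = 1511, q_3 = 2*71 + 7 = 149.
  i=4: a_4=1, p_4 = 1*1511 + 720 = 2231, q_4 = 1*149 + 71 = 220.
  i=5: a_5=8, p_5 = 8*2231 + 1511 = 19359, q_5 = 8*220 + 149 = 1909.
  i=6: a_6=5, p_6 = 5*19359 + 2231 = 99026, q_6 = 5*1909 + 220 = 9765.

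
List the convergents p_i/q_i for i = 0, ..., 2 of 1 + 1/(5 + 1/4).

1/1, 6/5, 25/21

Using the convergent recurrence p_i = a_i*p_{i-1} + p_{i-2}, q_i = a_i*q_{i-1} + q_{i-2} with p_{-2}=0, p_{-1}=1, q_{-2}=1, q_{-1}=0:
  i=0: a_0=1, p_0 = 1*1 + 0 = 1, q_0 = 1*0 + 1 = 1.
  i=1: a_1=5, p_1 = 5*1 + 1 = 6, q_1 = 5*1 + 0 = 5.
  i=2: a_2=4, p_2 = 4*6 + 1 = 25, q_2 = 4*5 + 1 = 21.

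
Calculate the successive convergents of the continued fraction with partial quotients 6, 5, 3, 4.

Using the convergent recurrence p_i = a_i*p_{i-1} + p_{i-2}, q_i = a_i*q_{i-1} + q_{i-2} with p_{-2}=0, p_{-1}=1, q_{-2}=1, q_{-1}=0:
  i=0: a_0=6, p_0 = 6*1 + 0 = 6, q_0 = 6*0 + 1 = 1.
  i=1: a_1=5, p_1 = 5*6 + 1 = 31, q_1 = 5*1 + 0 = 5.
  i=2: a_2=3, p_2 = 3*31 + 6 = 99, q_2 = 3*5 + 1 = 16.
  i=3: a_3=4, p_3 = 4*99 + 31 = 427, q_3 = 4*16 + 5 = 69.

6/1, 31/5, 99/16, 427/69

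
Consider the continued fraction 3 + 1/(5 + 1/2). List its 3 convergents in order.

Using the convergent recurrence p_i = a_i*p_{i-1} + p_{i-2}, q_i = a_i*q_{i-1} + q_{i-2} with p_{-2}=0, p_{-1}=1, q_{-2}=1, q_{-1}=0:
  i=0: a_0=3, p_0 = 3*1 + 0 = 3, q_0 = 3*0 + 1 = 1.
  i=1: a_1=5, p_1 = 5*3 + 1 = 16, q_1 = 5*1 + 0 = 5.
  i=2: a_2=2, p_2 = 2*16 + 3 = 35, q_2 = 2*5 + 1 = 11.

3/1, 16/5, 35/11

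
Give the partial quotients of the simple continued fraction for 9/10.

[0; 1, 9]

Run the Euclidean algorithm on 9 and 10; the successive quotients are the partial quotients a_0, a_1, ... (each step inverts the fractional part left over by the previous one):
  9 = 0*10 + 9, so a_0 = 0.
  10 = 1*9 + 1, so a_1 = 1.
  9 = 9*1 + 0, so a_2 = 9.
The remainder reaches 0 after 3 divisions, so the expansion has 3 partial quotients, read off in order.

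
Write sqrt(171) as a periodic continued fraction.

Write x_i = (sqrt(171) + m_i)/d_i with (m_0, d_0) = (0, 1). a_0 = floor(sqrt(171)) = 13, since 13^2 = 169 <= 171 < 196 = 14^2.
Iterate m_{i+1} = d_i*a_i - m_i, d_{i+1} = (171 - m_{i+1}^2)/d_i, a_{i+1} = floor((a_0 + m_{i+1})/d_{i+1}):
  m_1 = 1*13 - 0 = 13, d_1 = (171 - 13^2)/1 = 2/1 = 2, a_1 = floor((13 + 13)/2) = 13.
  m_2 = 2*13 - 13 = 13, d_2 = (171 - 13^2)/2 = 2/2 = 1, a_2 = floor((13 + 13)/1) = 26.
  m_3 = 1*26 - 13 = 13, d_3 = (171 - 13^2)/1 = 2/1 = 2: (m_3, d_3) = (m_1, d_1) = (13, 2), so from here the quotients repeat a_1, a_2; the period length is 2.
Hence the expansion of sqrt(171) is a_0 = 13 followed by the repeating block 13, 26 (period 2).

[13; (13, 26)]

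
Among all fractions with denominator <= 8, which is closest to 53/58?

Expand x = 53/58 as a continued fraction with the Euclidean algorithm:
  53 = 0*58 + 53, so a_0 = 0.
  58 = 1*53 + 5, so a_1 = 1.
  53 = 10*5 + 3, so a_2 = 10.
  5 = 1*3 + 2, so a_3 = 1.
  3 = 1*2 + 1, so a_4 = 1.
  2 = 2*1 + 0, so a_5 = 2.
so x = [0; 1, 10, 1, 1, 2].
Convergents (p_i = a_i*p_{i-1} + p_{i-2}, q_i = a_i*q_{i-1} + q_{i-2} with p_{-2}=0, p_{-1}=1, q_{-2}=1, q_{-1}=0), until the denominator exceeds 8:
  i=0: a_0=0, p_0 = 0*1 + 0 = 0, q_0 = 0*0 + 1 = 1.
  i=1: a_1=1, p_1 = 1*0 + 1 = 1, q_1 = 1*1 + 0 = 1.
  i=2: a_2=10, p_2 = 10*1 + 0 = 10, q_2 = 10*1 + 1 = 11.
q_2 = 11 > 8, so the last convergent with denominator <= 8 is p_1/q_1 = 1/1.
The closest fraction with denominator <= 8 is either p_1/q_1 or the intermediate fraction (k*p_1 + p_0)/(k*q_1 + q_0) with the largest k >= 1 whose denominator stays <= 8; these approach x as k grows, and every other convergent or intermediate fraction in range is farther away.
Largest k: floor((8 - q_0)/q_1) = floor((8 - 1)/1) = 7.
That gives (7*1 + 0)/(7*1 + 1) = 7/8.
Compare the errors: |x - 1/1| = |53*1 - 1*58|/(58*1) = 5/58, and |x - 7/8| = |53*8 - 7*58|/(58*8) = 18/464.
Cross-multiplying, 18*58 = 1044 < 2320 = 5*464, so 18/464 is smaller: the intermediate fraction 7/8 is closer to x than 1/1.

7/8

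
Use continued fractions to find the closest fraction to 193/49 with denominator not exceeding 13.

Expand x = 193/49 as a continued fraction with the Euclidean algorithm:
  193 = 3*49 + 46, so a_0 = 3.
  49 = 1*46 + 3, so a_1 = 1.
  46 = 15*3 + 1, so a_2 = 15.
  3 = 3*1 + 0, so a_3 = 3.
so x = [3; 1, 15, 3].
Convergents (p_i = a_i*p_{i-1} + p_{i-2}, q_i = a_i*q_{i-1} + q_{i-2} with p_{-2}=0, p_{-1}=1, q_{-2}=1, q_{-1}=0), until the denominator exceeds 13:
  i=0: a_0=3, p_0 = 3*1 + 0 = 3, q_0 = 3*0 + 1 = 1.
  i=1: a_1=1, p_1 = 1*3 + 1 = 4, q_1 = 1*1 + 0 = 1.
  i=2: a_2=15, p_2 = 15*4 + 3 = 63, q_2 = 15*1 + 1 = 16.
q_2 = 16 > 13, so the last convergent with denominator <= 13 is p_1/q_1 = 4/1.
The closest fraction with denominator <= 13 is either p_1/q_1 or the intermediate fraction (k*p_1 + p_0)/(k*q_1 + q_0) with the largest k >= 1 whose denominator stays <= 13; these approach x as k grows, and every other convergent or intermediate fraction in range is farther away.
Largest k: floor((13 - q_0)/q_1) = floor((13 - 1)/1) = 12.
That gives (12*4 + 3)/(12*1 + 1) = 51/13.
Compare the errors: |x - 4/1| = |193*1 - 4*49|/(49*1) = 3/49, and |x - 51/13| = |193*13 - 51*49|/(49*13) = 10/637.
Cross-multiplying, 10*49 = 490 < 1911 = 3*637, so 10/637 is smaller: the intermediate fraction 51/13 is closer to x than 4/1.

51/13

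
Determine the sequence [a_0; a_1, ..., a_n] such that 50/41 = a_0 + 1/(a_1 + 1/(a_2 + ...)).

[1; 4, 1, 1, 4]

Run the Euclidean algorithm on 50 and 41; the successive quotients are the partial quotients a_0, a_1, ... (each step inverts the fractional part left over by the previous one):
  50 = 1*41 + 9, so a_0 = 1.
  41 = 4*9 + 5, so a_1 = 4.
  9 = 1*5 + 4, so a_2 = 1.
  5 = 1*4 + 1, so a_3 = 1.
  4 = 4*1 + 0, so a_4 = 4.
The remainder reaches 0 after 5 divisions, so the expansion has 5 partial quotients, read off in order.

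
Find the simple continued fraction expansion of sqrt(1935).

Write x_i = (sqrt(1935) + m_i)/d_i with (m_0, d_0) = (0, 1). a_0 = floor(sqrt(1935)) = 43, since 43^2 = 1849 <= 1935 < 1936 = 44^2.
Iterate m_{i+1} = d_i*a_i - m_i, d_{i+1} = (1935 - m_{i+1}^2)/d_i, a_{i+1} = floor((a_0 + m_{i+1})/d_{i+1}):
  m_1 = 1*43 - 0 = 43, d_1 = (1935 - 43^2)/1 = 86/1 = 86, a_1 = floor((43 + 43)/86) = 1.
  m_2 = 86*1 - 43 = 43, d_2 = (1935 - 43^2)/86 = 86/86 = 1, a_2 = floor((43 + 43)/1) = 86.
  m_3 = 1*86 - 43 = 43, d_3 = (1935 - 43^2)/1 = 86/1 = 86: (m_3, d_3) = (m_1, d_1) = (43, 86), so from here the quotients repeat a_1, a_2; the period length is 2.
Hence the expansion of sqrt(1935) is a_0 = 43 followed by the repeating block 1, 86 (period 2).

[43; (1, 86)]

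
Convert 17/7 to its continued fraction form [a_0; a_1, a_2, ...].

Run the Euclidean algorithm on 17 and 7; the successive quotients are the partial quotients a_0, a_1, ... (each step inverts the fractional part left over by the previous one):
  17 = 2*7 + 3, so a_0 = 2.
  7 = 2*3 + 1, so a_1 = 2.
  3 = 3*1 + 0, so a_2 = 3.
The remainder reaches 0 after 3 divisions, so the expansion has 3 partial quotients, read off in order.

[2; 2, 3]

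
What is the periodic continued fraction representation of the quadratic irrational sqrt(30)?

Write x_i = (sqrt(30) + m_i)/d_i with (m_0, d_0) = (0, 1). a_0 = floor(sqrt(30)) = 5, since 5^2 = 25 <= 30 < 36 = 6^2.
Iterate m_{i+1} = d_i*a_i - m_i, d_{i+1} = (30 - m_{i+1}^2)/d_i, a_{i+1} = floor((a_0 + m_{i+1})/d_{i+1}):
  m_1 = 1*5 - 0 = 5, d_1 = (30 - 5^2)/1 = 5/1 = 5, a_1 = floor((5 + 5)/5) = 2.
  m_2 = 5*2 - 5 = 5, d_2 = (30 - 5^2)/5 = 5/5 = 1, a_2 = floor((5 + 5)/1) = 10.
  m_3 = 1*10 - 5 = 5, d_3 = (30 - 5^2)/1 = 5/1 = 5: (m_3, d_3) = (m_1, d_1) = (5, 5), so from here the quotients repeat a_1, a_2; the period length is 2.
Hence the expansion of sqrt(30) is a_0 = 5 followed by the repeating block 2, 10 (period 2).

[5; (2, 10)]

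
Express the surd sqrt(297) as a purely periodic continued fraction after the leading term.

Write x_i = (sqrt(297) + m_i)/d_i with (m_0, d_0) = (0, 1). a_0 = floor(sqrt(297)) = 17, since 17^2 = 289 <= 297 < 324 = 18^2.
Iterate m_{i+1} = d_i*a_i - m_i, d_{i+1} = (297 - m_{i+1}^2)/d_i, a_{i+1} = floor((a_0 + m_{i+1})/d_{i+1}):
  m_1 = 1*17 - 0 = 17, d_1 = (297 - 17^2)/1 = 8/1 = 8, a_1 = floor((17 + 17)/8) = 4.
  m_2 = 8*4 - 17 = 15, d_2 = (297 - 15^2)/8 = 72/8 = 9, a_2 = floor((17 + 15)/9) = 3.
  m_3 = 9*3 - 15 = 12, d_3 = (297 - 12^2)/9 = 153/9 = 17, a_3 = floor((17 + 12)/17) = 1.
  m_4 = 17*1 - 12 = 5, d_4 = (297 - 5^2)/17 = 272/17 = 16, a_4 = floor((17 + 5)/16) = 1.
  m_5 = 16*1 - 5 = 11, d_5 = (297 - 11^2)/16 = 176/16 = 11, a_5 = floor((17 + 11)/11) = 2.
  m_6 = 11*2 - 11 = 11, d_6 = (297 - 11^2)/11 = 176/11 = 16, a_6 = floor((17 + 11)/16) = 1.
  m_7 = 16*1 - 11 = 5, d_7 = (297 - 5^2)/16 = 272/16 = 17, a_7 = floor((17 + 5)/17) = 1.
  m_8 = 17*1 - 5 = 12, d_8 = (297 - 12^2)/17 = 153/17 = 9, a_8 = floor((17 + 12)/9) = 3.
  m_9 = 9*3 - 12 = 15, d_9 = (297 - 15^2)/9 = 72/9 = 8, a_9 = floor((17 + 15)/8) = 4.
  m_10 = 8*4 - 15 = 17, d_10 = (297 - 17^2)/8 = 8/8 = 1, a_10 = floor((17 + 17)/1) = 34.
  m_11 = 1*34 - 17 = 17, d_11 = (297 - 17^2)/1 = 8/1 = 8: (m_11, d_11) = (m_1, d_1) = (17, 8), so from here the quotients repeat a_1, ..., a_10; the period length is 10.
Hence the expansion of sqrt(297) is a_0 = 17 followed by the repeating block 4, 3, 1, 1, 2, 1, 1, 3, 4, 34 (period 10).

[17; (4, 3, 1, 1, 2, 1, 1, 3, 4, 34)]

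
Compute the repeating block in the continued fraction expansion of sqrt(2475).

Write x_i = (sqrt(2475) + m_i)/d_i with (m_0, d_0) = (0, 1). a_0 = floor(sqrt(2475)) = 49, since 49^2 = 2401 <= 2475 < 2500 = 50^2.
Iterate m_{i+1} = d_i*a_i - m_i, d_{i+1} = (2475 - m_{i+1}^2)/d_i, a_{i+1} = floor((a_0 + m_{i+1})/d_{i+1}):
  m_1 = 1*49 - 0 = 49, d_1 = (2475 - 49^2)/1 = 74/1 = 74, a_1 = floor((49 + 49)/74) = 1.
  m_2 = 74*1 - 49 = 25, d_2 = (2475 - 25^2)/74 = 1850/74 = 25, a_2 = floor((49 + 25)/25) = 2.
  m_3 = 25*2 - 25 = 25, d_3 = (2475 - 25^2)/25 = 1850/25 = 74, a_3 = floor((49 + 25)/74) = 1.
  m_4 = 74*1 - 25 = 49, d_4 = (2475 - 49^2)/74 = 74/74 = 1, a_4 = floor((49 + 49)/1) = 98.
  m_5 = 1*98 - 49 = 49, d_5 = (2475 - 49^2)/1 = 74/1 = 74: (m_5, d_5) = (m_1, d_1) = (49, 74), so from here the quotients repeat a_1, ..., a_4; the period length is 4.
Hence the expansion of sqrt(2475) is a_0 = 49 followed by the repeating block 1, 2, 1, 98 (period 4).

[49; (1, 2, 1, 98)]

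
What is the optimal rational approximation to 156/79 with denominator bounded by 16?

Expand x = 156/79 as a continued fraction with the Euclidean algorithm:
  156 = 1*79 + 77, so a_0 = 1.
  79 = 1*77 + 2, so a_1 = 1.
  77 = 38*2 + 1, so a_2 = 38.
  2 = 2*1 + 0, so a_3 = 2.
so x = [1; 1, 38, 2].
Convergents (p_i = a_i*p_{i-1} + p_{i-2}, q_i = a_i*q_{i-1} + q_{i-2} with p_{-2}=0, p_{-1}=1, q_{-2}=1, q_{-1}=0), until the denominator exceeds 16:
  i=0: a_0=1, p_0 = 1*1 + 0 = 1, q_0 = 1*0 + 1 = 1.
  i=1: a_1=1, p_1 = 1*1 + 1 = 2, q_1 = 1*1 + 0 = 1.
  i=2: a_2=38, p_2 = 38*2 + 1 = 77, q_2 = 38*1 + 1 = 39.
q_2 = 39 > 16, so the last convergent with denominator <= 16 is p_1/q_1 = 2/1.
The closest fraction with denominator <= 16 is either p_1/q_1 or the intermediate fraction (k*p_1 + p_0)/(k*q_1 + q_0) with the largest k >= 1 whose denominator stays <= 16; these approach x as k grows, and every other convergent or intermediate fraction in range is farther away.
Largest k: floor((16 - q_0)/q_1) = floor((16 - 1)/1) = 15.
That gives (15*2 + 1)/(15*1 + 1) = 31/16.
Compare the errors: |x - 2/1| = |156*1 - 2*79|/(79*1) = 2/79, and |x - 31/16| = |156*16 - 31*79|/(79*16) = 47/1264.
Cross-multiplying, 2*1264 = 2528 < 3713 = 47*79, so 2/79 is smaller: the convergent 2/1 is closer to x than 31/16.

2/1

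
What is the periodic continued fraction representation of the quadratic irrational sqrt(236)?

[15; (2, 1, 3, 5, 1, 6, 1, 5, 3, 1, 2, 30)]

Write x_i = (sqrt(236) + m_i)/d_i with (m_0, d_0) = (0, 1). a_0 = floor(sqrt(236)) = 15, since 15^2 = 225 <= 236 < 256 = 16^2.
Iterate m_{i+1} = d_i*a_i - m_i, d_{i+1} = (236 - m_{i+1}^2)/d_i, a_{i+1} = floor((a_0 + m_{i+1})/d_{i+1}):
  m_1 = 1*15 - 0 = 15, d_1 = (236 - 15^2)/1 = 11/1 = 11, a_1 = floor((15 + 15)/11) = 2.
  m_2 = 11*2 - 15 = 7, d_2 = (236 - 7^2)/11 = 187/11 = 17, a_2 = floor((15 + 7)/17) = 1.
  m_3 = 17*1 - 7 = 10, d_3 = (236 - 10^2)/17 = 136/17 = 8, a_3 = floor((15 + 10)/8) = 3.
  m_4 = 8*3 - 10 = 14, d_4 = (236 - 14^2)/8 = 40/8 = 5, a_4 = floor((15 + 14)/5) = 5.
  m_5 = 5*5 - 14 = 11, d_5 = (236 - 11^2)/5 = 115/5 = 23, a_5 = floor((15 + 11)/23) = 1.
  m_6 = 23*1 - 11 = 12, d_6 = (236 - 12^2)/23 = 92/23 = 4, a_6 = floor((15 + 12)/4) = 6.
  m_7 = 4*6 - 12 = 12, d_7 = (236 - 12^2)/4 = 92/4 = 23, a_7 = floor((15 + 12)/23) = 1.
  m_8 = 23*1 - 12 = 11, d_8 = (236 - 11^2)/23 = 115/23 = 5, a_8 = floor((15 + 11)/5) = 5.
  m_9 = 5*5 - 11 = 14, d_9 = (236 - 14^2)/5 = 40/5 = 8, a_9 = floor((15 + 14)/8) = 3.
  m_10 = 8*3 - 14 = 10, d_10 = (236 - 10^2)/8 = 136/8 = 17, a_10 = floor((15 + 10)/17) = 1.
  m_11 = 17*1 - 10 = 7, d_11 = (236 - 7^2)/17 = 187/17 = 11, a_11 = floor((15 + 7)/11) = 2.
  m_12 = 11*2 - 7 = 15, d_12 = (236 - 15^2)/11 = 11/11 = 1, a_12 = floor((15 + 15)/1) = 30.
  m_13 = 1*30 - 15 = 15, d_13 = (236 - 15^2)/1 = 11/1 = 11: (m_13, d_13) = (m_1, d_1) = (15, 11), so from here the quotients repeat a_1, ..., a_12; the period length is 12.
Hence the expansion of sqrt(236) is a_0 = 15 followed by the repeating block 2, 1, 3, 5, 1, 6, 1, 5, 3, 1, 2, 30 (period 12).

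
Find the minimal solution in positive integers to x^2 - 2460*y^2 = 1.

First expand sqrt(2460) as a continued fraction. With x_i = (sqrt(2460) + m_i)/d_i and (m_0, d_0) = (0, 1): a_0 = floor(sqrt(2460)) = 49, since 49^2 = 2401 <= 2460 < 2500 = 50^2.
Iterate m_{i+1} = d_i*a_i - m_i, d_{i+1} = (2460 - m_{i+1}^2)/d_i, a_{i+1} = floor((a_0 + m_{i+1})/d_{i+1}):
  m_1 = 1*49 - 0 = 49, d_1 = (2460 - 49^2)/1 = 59/1 = 59, a_1 = floor((49 + 49)/59) = 1.
  m_2 = 59*1 - 49 = 10, d_2 = (2460 - 10^2)/59 = 2360/59 = 40, a_2 = floor((49 + 10)/40) = 1.
  m_3 = 40*1 - 10 = 30, d_3 = (2460 - 30^2)/40 = 1560/40 = 39, a_3 = floor((49 + 30)/39) = 2.
  m_4 = 39*2 - 30 = 48, d_4 = (2460 - 48^2)/39 = 156/39 = 4, a_4 = floor((49 + 48)/4) = 24.
  m_5 = 4*24 - 48 = 48, d_5 = (2460 - 48^2)/4 = 156/4 = 39, a_5 = floor((49 + 48)/39) = 2.
  m_6 = 39*2 - 48 = 30, d_6 = (2460 - 30^2)/39 = 1560/39 = 40, a_6 = floor((49 + 30)/40) = 1.
  m_7 = 40*1 - 30 = 10, d_7 = (2460 - 10^2)/40 = 2360/40 = 59, a_7 = floor((49 + 10)/59) = 1.
  m_8 = 59*1 - 10 = 49, d_8 = (2460 - 49^2)/59 = 59/59 = 1, a_8 = floor((49 + 49)/1) = 98.
  m_9 = 1*98 - 49 = 49, d_9 = (2460 - 49^2)/1 = 59/1 = 59: (m_9, d_9) = (m_1, d_1) = (49, 59), so from here the quotients repeat a_1, ..., a_8; the period length is 8.
So sqrt(2460) = [49; (1, 1, 2, 24, 2, 1, 1, 98)] with period length k = 8.
k is even, so the fundamental solution of x^2 - 2460y^2 = 1 is (p_{k-1}, q_{k-1}) = (p_7, q_7); compute convergents through index 7.
Convergents (p_i = a_i*p_{i-1} + p_{i-2}, q_i = a_i*q_{i-1} + q_{i-2} with p_{-2}=0, p_{-1}=1, q_{-2}=1, q_{-1}=0):
  i=0: a_0=49, p_0 = 49*1 + 0 = 49, q_0 = 49*0 + 1 = 1.
  i=1: a_1=1, p_1 = 1*49 + 1 = 50, q_1 = 1*1 + 0 = 1.
  i=2: a_2=1, p_2 = 1*50 + 49 = 99, q_2 = 1*1 + 1 = 2.
  i=3: a_3=2, p_3 = 2*99 + 50 = 248, q_3 = 2*2 + 1 = 5.
  i=4: a_4=24, p_4 = 24*248 + 99 = 6051, q_4 = 24*5 + 2 = 122.
  i=5: a_5=2, p_5 = 2*6051 + 248 = 12350, q_5 = 2*122 + 5 = 249.
  i=6: a_6=1, p_6 = 1*12350 + 6051 = 18401, q_6 = 1*249 + 122 = 371.
  i=7: a_7=1, p_7 = 1*18401 + 12350 = 30751, q_7 = 1*371 + 249 = 620.
Check: 30751^2 - 2460*620^2 = 945624001 - 945624000 = 1, so (x, y) = (30751, 620) solves the equation, and by the theorem it is the least positive solution.

(x, y) = (30751, 620)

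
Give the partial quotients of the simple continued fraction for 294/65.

[4; 1, 1, 10, 3]

Run the Euclidean algorithm on 294 and 65; the successive quotients are the partial quotients a_0, a_1, ... (each step inverts the fractional part left over by the previous one):
  294 = 4*65 + 34, so a_0 = 4.
  65 = 1*34 + 31, so a_1 = 1.
  34 = 1*31 + 3, so a_2 = 1.
  31 = 10*3 + 1, so a_3 = 10.
  3 = 3*1 + 0, so a_4 = 3.
The remainder reaches 0 after 5 divisions, so the expansion has 5 partial quotients, read off in order.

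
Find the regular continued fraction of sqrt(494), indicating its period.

[22; (4, 2, 2, 1, 2, 1, 2, 2, 4, 44)]

Write x_i = (sqrt(494) + m_i)/d_i with (m_0, d_0) = (0, 1). a_0 = floor(sqrt(494)) = 22, since 22^2 = 484 <= 494 < 529 = 23^2.
Iterate m_{i+1} = d_i*a_i - m_i, d_{i+1} = (494 - m_{i+1}^2)/d_i, a_{i+1} = floor((a_0 + m_{i+1})/d_{i+1}):
  m_1 = 1*22 - 0 = 22, d_1 = (494 - 22^2)/1 = 10/1 = 10, a_1 = floor((22 + 22)/10) = 4.
  m_2 = 10*4 - 22 = 18, d_2 = (494 - 18^2)/10 = 170/10 = 17, a_2 = floor((22 + 18)/17) = 2.
  m_3 = 17*2 - 18 = 16, d_3 = (494 - 16^2)/17 = 238/17 = 14, a_3 = floor((22 + 16)/14) = 2.
  m_4 = 14*2 - 16 = 12, d_4 = (494 - 12^2)/14 = 350/14 = 25, a_4 = floor((22 + 12)/25) = 1.
  m_5 = 25*1 - 12 = 13, d_5 = (494 - 13^2)/25 = 325/25 = 13, a_5 = floor((22 + 13)/13) = 2.
  m_6 = 13*2 - 13 = 13, d_6 = (494 - 13^2)/13 = 325/13 = 25, a_6 = floor((22 + 13)/25) = 1.
  m_7 = 25*1 - 13 = 12, d_7 = (494 - 12^2)/25 = 350/25 = 14, a_7 = floor((22 + 12)/14) = 2.
  m_8 = 14*2 - 12 = 16, d_8 = (494 - 16^2)/14 = 238/14 = 17, a_8 = floor((22 + 16)/17) = 2.
  m_9 = 17*2 - 16 = 18, d_9 = (494 - 18^2)/17 = 170/17 = 10, a_9 = floor((22 + 18)/10) = 4.
  m_10 = 10*4 - 18 = 22, d_10 = (494 - 22^2)/10 = 10/10 = 1, a_10 = floor((22 + 22)/1) = 44.
  m_11 = 1*44 - 22 = 22, d_11 = (494 - 22^2)/1 = 10/1 = 10: (m_11, d_11) = (m_1, d_1) = (22, 10), so from here the quotients repeat a_1, ..., a_10; the period length is 10.
Hence the expansion of sqrt(494) is a_0 = 22 followed by the repeating block 4, 2, 2, 1, 2, 1, 2, 2, 4, 44 (period 10).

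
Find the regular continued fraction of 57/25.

[2; 3, 1, 1, 3]

Run the Euclidean algorithm on 57 and 25; the successive quotients are the partial quotients a_0, a_1, ... (each step inverts the fractional part left over by the previous one):
  57 = 2*25 + 7, so a_0 = 2.
  25 = 3*7 + 4, so a_1 = 3.
  7 = 1*4 + 3, so a_2 = 1.
  4 = 1*3 + 1, so a_3 = 1.
  3 = 3*1 + 0, so a_4 = 3.
The remainder reaches 0 after 5 divisions, so the expansion has 5 partial quotients, read off in order.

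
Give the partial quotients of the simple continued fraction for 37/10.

Run the Euclidean algorithm on 37 and 10; the successive quotients are the partial quotients a_0, a_1, ... (each step inverts the fractional part left over by the previous one):
  37 = 3*10 + 7, so a_0 = 3.
  10 = 1*7 + 3, so a_1 = 1.
  7 = 2*3 + 1, so a_2 = 2.
  3 = 3*1 + 0, so a_3 = 3.
The remainder reaches 0 after 4 divisions, so the expansion has 4 partial quotients, read off in order.

[3; 1, 2, 3]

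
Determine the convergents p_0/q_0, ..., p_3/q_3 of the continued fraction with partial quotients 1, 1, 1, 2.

Using the convergent recurrence p_i = a_i*p_{i-1} + p_{i-2}, q_i = a_i*q_{i-1} + q_{i-2} with p_{-2}=0, p_{-1}=1, q_{-2}=1, q_{-1}=0:
  i=0: a_0=1, p_0 = 1*1 + 0 = 1, q_0 = 1*0 + 1 = 1.
  i=1: a_1=1, p_1 = 1*1 + 1 = 2, q_1 = 1*1 + 0 = 1.
  i=2: a_2=1, p_2 = 1*2 + 1 = 3, q_2 = 1*1 + 1 = 2.
  i=3: a_3=2, p_3 = 2*3 + 2 = 8, q_3 = 2*2 + 1 = 5.

1/1, 2/1, 3/2, 8/5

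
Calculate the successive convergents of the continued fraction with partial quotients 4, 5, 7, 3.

Using the convergent recurrence p_i = a_i*p_{i-1} + p_{i-2}, q_i = a_i*q_{i-1} + q_{i-2} with p_{-2}=0, p_{-1}=1, q_{-2}=1, q_{-1}=0:
  i=0: a_0=4, p_0 = 4*1 + 0 = 4, q_0 = 4*0 + 1 = 1.
  i=1: a_1=5, p_1 = 5*4 + 1 = 21, q_1 = 5*1 + 0 = 5.
  i=2: a_2=7, p_2 = 7*21 + 4 = 151, q_2 = 7*5 + 1 = 36.
  i=3: a_3=3, p_3 = 3*151 + 21 = 474, q_3 = 3*36 + 5 = 113.

4/1, 21/5, 151/36, 474/113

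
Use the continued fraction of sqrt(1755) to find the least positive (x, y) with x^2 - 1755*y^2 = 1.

(x, y) = (10934, 261)

First expand sqrt(1755) as a continued fraction. With x_i = (sqrt(1755) + m_i)/d_i and (m_0, d_0) = (0, 1): a_0 = floor(sqrt(1755)) = 41, since 41^2 = 1681 <= 1755 < 1764 = 42^2.
Iterate m_{i+1} = d_i*a_i - m_i, d_{i+1} = (1755 - m_{i+1}^2)/d_i, a_{i+1} = floor((a_0 + m_{i+1})/d_{i+1}):
  m_1 = 1*41 - 0 = 41, d_1 = (1755 - 41^2)/1 = 74/1 = 74, a_1 = floor((41 + 41)/74) = 1.
  m_2 = 74*1 - 41 = 33, d_2 = (1755 - 33^2)/74 = 666/74 = 9, a_2 = floor((41 + 33)/9) = 8.
  m_3 = 9*8 - 33 = 39, d_3 = (1755 - 39^2)/9 = 234/9 = 26, a_3 = floor((41 + 39)/26) = 3.
  m_4 = 26*3 - 39 = 39, d_4 = (1755 - 39^2)/26 = 234/26 = 9, a_4 = floor((41 + 39)/9) = 8.
  m_5 = 9*8 - 39 = 33, d_5 = (1755 - 33^2)/9 = 666/9 = 74, a_5 = floor((41 + 33)/74) = 1.
  m_6 = 74*1 - 33 = 41, d_6 = (1755 - 41^2)/74 = 74/74 = 1, a_6 = floor((41 + 41)/1) = 82.
  m_7 = 1*82 - 41 = 41, d_7 = (1755 - 41^2)/1 = 74/1 = 74: (m_7, d_7) = (m_1, d_1) = (41, 74), so from here the quotients repeat a_1, ..., a_6; the period length is 6.
So sqrt(1755) = [41; (1, 8, 3, 8, 1, 82)] with period length k = 6.
k is even, so the fundamental solution of x^2 - 1755y^2 = 1 is (p_{k-1}, q_{k-1}) = (p_5, q_5); compute convergents through index 5.
Convergents (p_i = a_i*p_{i-1} + p_{i-2}, q_i = a_i*q_{i-1} + q_{i-2} with p_{-2}=0, p_{-1}=1, q_{-2}=1, q_{-1}=0):
  i=0: a_0=41, p_0 = 41*1 + 0 = 41, q_0 = 41*0 + 1 = 1.
  i=1: a_1=1, p_1 = 1*41 + 1 = 42, q_1 = 1*1 + 0 = 1.
  i=2: a_2=8, p_2 = 8*42 + 41 = 377, q_2 = 8*1 + 1 = 9.
  i=3: a_3=3, p_3 = 3*377 + 42 = 1173, q_3 = 3*9 + 1 = 28.
  i=4: a_4=8, p_4 = 8*1173 + 377 = 9761, q_4 = 8*28 + 9 = 233.
  i=5: a_5=1, p_5 = 1*9761 + 1173 = 10934, q_5 = 1*233 + 28 = 261.
Check: 10934^2 - 1755*261^2 = 119552356 - 119552355 = 1, so (x, y) = (10934, 261) solves the equation, and by the theorem it is the least positive solution.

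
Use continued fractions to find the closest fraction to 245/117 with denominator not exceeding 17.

23/11

Expand x = 245/117 as a continued fraction with the Euclidean algorithm:
  245 = 2*117 + 11, so a_0 = 2.
  117 = 10*11 + 7, so a_1 = 10.
  11 = 1*7 + 4, so a_2 = 1.
  7 = 1*4 + 3, so a_3 = 1.
  4 = 1*3 + 1, so a_4 = 1.
  3 = 3*1 + 0, so a_5 = 3.
so x = [2; 10, 1, 1, 1, 3].
Convergents (p_i = a_i*p_{i-1} + p_{i-2}, q_i = a_i*q_{i-1} + q_{i-2} with p_{-2}=0, p_{-1}=1, q_{-2}=1, q_{-1}=0), until the denominator exceeds 17:
  i=0: a_0=2, p_0 = 2*1 + 0 = 2, q_0 = 2*0 + 1 = 1.
  i=1: a_1=10, p_1 = 10*2 + 1 = 21, q_1 = 10*1 + 0 = 10.
  i=2: a_2=1, p_2 = 1*21 + 2 = 23, q_2 = 1*10 + 1 = 11.
  i=3: a_3=1, p_3 = 1*23 + 21 = 44, q_3 = 1*11 + 10 = 21.
q_3 = 21 > 17, so the last convergent with denominator <= 17 is p_2/q_2 = 23/11.
The closest fraction with denominator <= 17 is either p_2/q_2 or the intermediate fraction (k*p_2 + p_1)/(k*q_2 + q_1) with the largest k >= 1 whose denominator stays <= 17; these approach x as k grows, and every other convergent or intermediate fraction in range is farther away.
Largest k: floor((17 - q_1)/q_2) = floor((17 - 10)/11) = 0.
Since k = 0, no intermediate fraction beyond p_2/q_2 has denominator <= 17, so the convergent 23/11 is the closest (its error is |245*11 - 23*117|/(117*11) = 4/1287).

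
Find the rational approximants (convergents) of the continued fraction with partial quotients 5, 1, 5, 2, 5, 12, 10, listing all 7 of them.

Using the convergent recurrence p_i = a_i*p_{i-1} + p_{i-2}, q_i = a_i*q_{i-1} + q_{i-2} with p_{-2}=0, p_{-1}=1, q_{-2}=1, q_{-1}=0:
  i=0: a_0=5, p_0 = 5*1 + 0 = 5, q_0 = 5*0 + 1 = 1.
  i=1: a_1=1, p_1 = 1*5 + 1 = 6, q_1 = 1*1 + 0 = 1.
  i=2: a_2=5, p_2 = 5*6 + 5 = 35, q_2 = 5*1 + 1 = 6.
  i=3: a_3=2, p_3 = 2*35 + 6 = 76, q_3 = 2*6 + 1 = 13.
  i=4: a_4=5, p_4 = 5*76 + 35 = 415, q_4 = 5*13 + 6 = 71.
  i=5: a_5=12, p_5 = 12*415 + 76 = 5056, q_5 = 12*71 + 13 = 865.
  i=6: a_6=10, p_6 = 10*5056 + 415 = 50975, q_6 = 10*865 + 71 = 8721.

5/1, 6/1, 35/6, 76/13, 415/71, 5056/865, 50975/8721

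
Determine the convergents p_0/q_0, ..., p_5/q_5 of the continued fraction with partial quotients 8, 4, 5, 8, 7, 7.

8/1, 33/4, 173/21, 1417/172, 10092/1225, 72061/8747

Using the convergent recurrence p_i = a_i*p_{i-1} + p_{i-2}, q_i = a_i*q_{i-1} + q_{i-2} with p_{-2}=0, p_{-1}=1, q_{-2}=1, q_{-1}=0:
  i=0: a_0=8, p_0 = 8*1 + 0 = 8, q_0 = 8*0 + 1 = 1.
  i=1: a_1=4, p_1 = 4*8 + 1 = 33, q_1 = 4*1 + 0 = 4.
  i=2: a_2=5, p_2 = 5*33 + 8 = 173, q_2 = 5*4 + 1 = 21.
  i=3: a_3=8, p_3 = 8*173 + 33 = 1417, q_3 = 8*21 + 4 = 172.
  i=4: a_4=7, p_4 = 7*1417 + 173 = 10092, q_4 = 7*172 + 21 = 1225.
  i=5: a_5=7, p_5 = 7*10092 + 1417 = 72061, q_5 = 7*1225 + 172 = 8747.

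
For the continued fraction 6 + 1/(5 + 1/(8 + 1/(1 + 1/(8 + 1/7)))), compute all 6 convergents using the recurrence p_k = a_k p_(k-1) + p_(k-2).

6/1, 31/5, 254/41, 285/46, 2534/409, 18023/2909

Using the convergent recurrence p_i = a_i*p_{i-1} + p_{i-2}, q_i = a_i*q_{i-1} + q_{i-2} with p_{-2}=0, p_{-1}=1, q_{-2}=1, q_{-1}=0:
  i=0: a_0=6, p_0 = 6*1 + 0 = 6, q_0 = 6*0 + 1 = 1.
  i=1: a_1=5, p_1 = 5*6 + 1 = 31, q_1 = 5*1 + 0 = 5.
  i=2: a_2=8, p_2 = 8*31 + 6 = 254, q_2 = 8*5 + 1 = 41.
  i=3: a_3=1, p_3 = 1*254 + 31 = 285, q_3 = 1*41 + 5 = 46.
  i=4: a_4=8, p_4 = 8*285 + 254 = 2534, q_4 = 8*46 + 41 = 409.
  i=5: a_5=7, p_5 = 7*2534 + 285 = 18023, q_5 = 7*409 + 46 = 2909.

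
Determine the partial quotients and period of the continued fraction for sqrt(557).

[23; (1, 1, 1, 1, 46)]

Write x_i = (sqrt(557) + m_i)/d_i with (m_0, d_0) = (0, 1). a_0 = floor(sqrt(557)) = 23, since 23^2 = 529 <= 557 < 576 = 24^2.
Iterate m_{i+1} = d_i*a_i - m_i, d_{i+1} = (557 - m_{i+1}^2)/d_i, a_{i+1} = floor((a_0 + m_{i+1})/d_{i+1}):
  m_1 = 1*23 - 0 = 23, d_1 = (557 - 23^2)/1 = 28/1 = 28, a_1 = floor((23 + 23)/28) = 1.
  m_2 = 28*1 - 23 = 5, d_2 = (557 - 5^2)/28 = 532/28 = 19, a_2 = floor((23 + 5)/19) = 1.
  m_3 = 19*1 - 5 = 14, d_3 = (557 - 14^2)/19 = 361/19 = 19, a_3 = floor((23 + 14)/19) = 1.
  m_4 = 19*1 - 14 = 5, d_4 = (557 - 5^2)/19 = 532/19 = 28, a_4 = floor((23 + 5)/28) = 1.
  m_5 = 28*1 - 5 = 23, d_5 = (557 - 23^2)/28 = 28/28 = 1, a_5 = floor((23 + 23)/1) = 46.
  m_6 = 1*46 - 23 = 23, d_6 = (557 - 23^2)/1 = 28/1 = 28: (m_6, d_6) = (m_1, d_1) = (23, 28), so from here the quotients repeat a_1, ..., a_5; the period length is 5.
Hence the expansion of sqrt(557) is a_0 = 23 followed by the repeating block 1, 1, 1, 1, 46 (period 5).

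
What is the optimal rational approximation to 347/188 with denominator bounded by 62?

24/13

Expand x = 347/188 as a continued fraction with the Euclidean algorithm:
  347 = 1*188 + 159, so a_0 = 1.
  188 = 1*159 + 29, so a_1 = 1.
  159 = 5*29 + 14, so a_2 = 5.
  29 = 2*14 + 1, so a_3 = 2.
  14 = 14*1 + 0, so a_4 = 14.
so x = [1; 1, 5, 2, 14].
Convergents (p_i = a_i*p_{i-1} + p_{i-2}, q_i = a_i*q_{i-1} + q_{i-2} with p_{-2}=0, p_{-1}=1, q_{-2}=1, q_{-1}=0), until the denominator exceeds 62:
  i=0: a_0=1, p_0 = 1*1 + 0 = 1, q_0 = 1*0 + 1 = 1.
  i=1: a_1=1, p_1 = 1*1 + 1 = 2, q_1 = 1*1 + 0 = 1.
  i=2: a_2=5, p_2 = 5*2 + 1 = 11, q_2 = 5*1 + 1 = 6.
  i=3: a_3=2, p_3 = 2*11 + 2 = 24, q_3 = 2*6 + 1 = 13.
  i=4: a_4=14, p_4 = 14*24 + 11 = 347, q_4 = 14*13 + 6 = 188.
q_4 = 188 > 62, so the last convergent with denominator <= 62 is p_3/q_3 = 24/13.
The closest fraction with denominator <= 62 is either p_3/q_3 or the intermediate fraction (k*p_3 + p_2)/(k*q_3 + q_2) with the largest k >= 1 whose denominator stays <= 62; these approach x as k grows, and every other convergent or intermediate fraction in range is farther away.
Largest k: floor((62 - q_2)/q_3) = floor((62 - 6)/13) = 4.
That gives (4*24 + 11)/(4*13 + 6) = 107/58.
Compare the errors: |x - 24/13| = |347*13 - 24*188|/(188*13) = 1/2444, and |x - 107/58| = |347*58 - 107*188|/(188*58) = 10/10904.
Cross-multiplying, 1*10904 = 10904 < 24440 = 10*2444, so 1/2444 is smaller: the convergent 24/13 is closer to x than 107/58.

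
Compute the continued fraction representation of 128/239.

[0; 1, 1, 6, 1, 1, 8]

Run the Euclidean algorithm on 128 and 239; the successive quotients are the partial quotients a_0, a_1, ... (each step inverts the fractional part left over by the previous one):
  128 = 0*239 + 128, so a_0 = 0.
  239 = 1*128 + 111, so a_1 = 1.
  128 = 1*111 + 17, so a_2 = 1.
  111 = 6*17 + 9, so a_3 = 6.
  17 = 1*9 + 8, so a_4 = 1.
  9 = 1*8 + 1, so a_5 = 1.
  8 = 8*1 + 0, so a_6 = 8.
The remainder reaches 0 after 7 divisions, so the expansion has 7 partial quotients, read off in order.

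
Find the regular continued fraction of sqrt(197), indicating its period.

[14; (28)]

Write x_i = (sqrt(197) + m_i)/d_i with (m_0, d_0) = (0, 1). a_0 = floor(sqrt(197)) = 14, since 14^2 = 196 <= 197 < 225 = 15^2.
Iterate m_{i+1} = d_i*a_i - m_i, d_{i+1} = (197 - m_{i+1}^2)/d_i, a_{i+1} = floor((a_0 + m_{i+1})/d_{i+1}):
  m_1 = 1*14 - 0 = 14, d_1 = (197 - 14^2)/1 = 1/1 = 1, a_1 = floor((14 + 14)/1) = 28.
  m_2 = 1*28 - 14 = 14, d_2 = (197 - 14^2)/1 = 1/1 = 1: (m_2, d_2) = (m_1, d_1) = (14, 1), so from here the quotient a_1 repeats; the period length is 1.
Hence the expansion of sqrt(197) is a_0 = 14 followed by the repeating block 28 (period 1).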